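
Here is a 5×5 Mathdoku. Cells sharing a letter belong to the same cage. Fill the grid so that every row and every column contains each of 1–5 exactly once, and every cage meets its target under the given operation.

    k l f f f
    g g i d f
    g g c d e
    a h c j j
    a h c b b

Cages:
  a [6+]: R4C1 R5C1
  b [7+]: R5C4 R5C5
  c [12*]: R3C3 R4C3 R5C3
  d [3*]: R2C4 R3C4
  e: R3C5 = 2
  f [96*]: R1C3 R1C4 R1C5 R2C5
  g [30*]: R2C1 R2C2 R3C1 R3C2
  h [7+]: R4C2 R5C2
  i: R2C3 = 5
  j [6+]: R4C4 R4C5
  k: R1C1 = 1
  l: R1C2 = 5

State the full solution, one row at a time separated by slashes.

Cage k is a single given cell, leaving R1C1 = 1.
Cage l is a single given cell, leaving R1C2 = 5.
Cage i is given, leaving R2C3 = 5.
The 4 cells of cage f must have product 96, so R2C5 = 4.
Cage e is a single given cell, which forces R3C5 = 2.
Column 5 now contains 2, leaving R1C5 = 3.
The 4 cells of cage g must have product 30, leaving R3C1 = 5.
3 is placed in column 5; hence R5C5 = 5.
The two cells of cage j must have sum 6, so R4C4 = 5.
Column 5 already has 5, so R4C5 = 1.
Cage b needs two cells with sum 7, leaving R5C4 = 2.
The 4 cells of cage f must have product 96, so R1C3 = 2.
Column 4 already has 2, which forces R1C4 = 4.
Cage a's pair has sum 6, which forces R4C1 = 2.
2 is placed in row 5, which forces R5C1 = 4.
Row 5 already has 4; hence R5C2 = 3.
Row 5 already has 3; hence R5C3 = 1.
Column 1 now contains 2; hence R2C1 = 3.
Cage g needs product 30, leaving R2C2 = 2.
3 is placed in row 2, so R2C4 = 1.
Column 2 already has 3, which forces R3C2 = 1.
Column 4 now contains 1, which forces R3C4 = 3.
Column 2 already has 3, leaving R4C2 = 4.
Row 4 now contains 4, leaving R4C3 = 3.
Row 3 now contains 3, which forces R3C3 = 4.

1 5 2 4 3 / 3 2 5 1 4 / 5 1 4 3 2 / 2 4 3 5 1 / 4 3 1 2 5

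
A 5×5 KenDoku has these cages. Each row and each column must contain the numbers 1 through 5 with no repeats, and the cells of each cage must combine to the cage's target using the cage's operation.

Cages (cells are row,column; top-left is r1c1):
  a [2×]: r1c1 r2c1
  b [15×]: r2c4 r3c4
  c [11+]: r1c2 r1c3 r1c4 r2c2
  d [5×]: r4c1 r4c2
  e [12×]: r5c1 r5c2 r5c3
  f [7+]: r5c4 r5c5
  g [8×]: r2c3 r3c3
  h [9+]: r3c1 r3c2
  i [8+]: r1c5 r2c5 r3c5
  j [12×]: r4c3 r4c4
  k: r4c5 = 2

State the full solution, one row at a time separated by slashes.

2 3 5 1 4 / 1 2 4 5 3 / 4 5 2 3 1 / 5 1 3 4 2 / 3 4 1 2 5

Cage k is given; hence r4c5 = 2.
In row 3, 1 can only go at r3c5, so r3c5 = 1.
The only place for 2 in row 3 is r3c3.
Column 3 already has 2, leaving r2c3 = 4.
Row 2 now contains 4, leaving r2c5 = 3.
4 is placed in column 3; hence r4c3 = 3.
Row 4 already has 3, leaving r4c4 = 4.
Column 3 already has 3, so r5c3 = 1.
Column 3 now contains 1; hence r1c3 = 5.
3 is placed in column 5; hence r1c5 = 4.
3 is placed in row 2, which forces r2c4 = 5.
The two cells of cage b must have product 15; hence r3c4 = 3.
Column 4 already has 3; hence r5c4 = 2.
4 is placed in column 5, which forces r5c5 = 5.
The 4 cells of cage c must have sum 11, which forces r1c2 = 3.
Column 4 already has 2, so r1c4 = 1.
The 4 cells of cage c must have sum 11; hence r2c2 = 2.
3 is placed in column 2; hence r5c2 = 4.
Row 1 now contains 1, so r1c1 = 2.
Row 2 already has 2, so r2c1 = 1.
Cage h's pair has sum 9, so r3c1 = 4.
4 is placed in column 2, so r3c2 = 5.
Column 1 now contains 1; hence r4c1 = 5.
5 is placed in column 2, leaving r4c2 = 1.
Row 5 already has 4, which forces r5c1 = 3.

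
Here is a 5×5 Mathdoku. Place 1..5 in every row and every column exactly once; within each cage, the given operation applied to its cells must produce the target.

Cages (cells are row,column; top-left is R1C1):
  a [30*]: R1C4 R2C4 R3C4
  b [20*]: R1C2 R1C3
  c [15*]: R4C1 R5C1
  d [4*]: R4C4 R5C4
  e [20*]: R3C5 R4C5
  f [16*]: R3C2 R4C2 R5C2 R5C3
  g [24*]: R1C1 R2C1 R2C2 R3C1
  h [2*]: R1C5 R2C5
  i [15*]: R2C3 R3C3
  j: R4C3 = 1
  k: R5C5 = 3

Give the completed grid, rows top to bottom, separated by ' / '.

1 5 4 3 2 / 4 3 5 2 1 / 2 1 3 5 4 / 3 2 1 4 5 / 5 4 2 1 3

Cage j is a single given cell, so R4C3 = 1.
1 is placed in row 4, leaving R4C4 = 4.
Row 4 already has 4; hence R4C5 = 5.
Cage f needs product 16, so R5C3 = 2.
4 is placed in column 4, leaving R5C4 = 1.
Cage k is given, so R5C5 = 3.
The 4 cells of cage f must have product 16, so R3C2 = 1.
Column 5 already has 5; hence R3C5 = 4.
Row 4 already has 5; hence R4C1 = 3.
Row 4 already has 4, so R4C2 = 2.
Row 5 already has 3; hence R5C1 = 5.
Row 5 already has 1, which forces R5C2 = 4.
Column 2 now contains 4, which forces R1C2 = 5.
The two cells of cage b must have product 20, which forces R1C3 = 4.
Column 2 now contains 4, so R2C2 = 3.
Row 2 already has 3, leaving R2C3 = 5.
Row 2 now contains 5, which forces R2C4 = 2.
2 is placed in row 2, so R2C5 = 1.
3 is placed in column 1, so R3C1 = 2.
Column 3 already has 5, so R3C3 = 3.
Row 3 already has 3, which forces R3C4 = 5.
Row 1 already has 4, which forces R1C1 = 1.
Column 4 already has 2, which forces R1C4 = 3.
1 is placed in column 5, so R1C5 = 2.
Row 2 already has 1; hence R2C1 = 4.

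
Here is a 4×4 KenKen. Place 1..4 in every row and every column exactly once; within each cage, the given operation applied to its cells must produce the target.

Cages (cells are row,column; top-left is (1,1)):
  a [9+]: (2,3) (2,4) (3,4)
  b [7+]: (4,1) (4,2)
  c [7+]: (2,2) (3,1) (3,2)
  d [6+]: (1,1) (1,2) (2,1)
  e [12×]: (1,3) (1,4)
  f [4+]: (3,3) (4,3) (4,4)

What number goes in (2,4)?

2

The 3 cells of cage f must have sum 4, leaving (3,3) = 1.
Cage f needs sum 4; hence (4,3) = 2.
Cage f needs sum 4, leaving (4,4) = 1.
Cage d needs sum 6; hence (2,1) = 3.
Row 2 now contains 3, which forces (2,3) = 4.
Row 2 now contains 4, which forces (2,4) = 2.
Column 1 already has 3, leaving (4,1) = 4.
Row 4 now contains 4; hence (4,2) = 3.
Column 3 now contains 4, so (1,3) = 3.
The two cells of cage e must have product 12, which forces (1,4) = 4.
Row 2 already has 2, which forces (2,2) = 1.
4 is placed in column 1; hence (3,1) = 2.
Cage c has sum 7; hence (3,2) = 4.
The 3 cells of cage a must have sum 9; hence (3,4) = 3.
2 is placed in column 1, so (1,1) = 1.
1 is placed in column 2; hence (1,2) = 2.
Filled in: 1 2 3 4 / 3 1 4 2 / 2 4 1 3 / 4 3 2 1.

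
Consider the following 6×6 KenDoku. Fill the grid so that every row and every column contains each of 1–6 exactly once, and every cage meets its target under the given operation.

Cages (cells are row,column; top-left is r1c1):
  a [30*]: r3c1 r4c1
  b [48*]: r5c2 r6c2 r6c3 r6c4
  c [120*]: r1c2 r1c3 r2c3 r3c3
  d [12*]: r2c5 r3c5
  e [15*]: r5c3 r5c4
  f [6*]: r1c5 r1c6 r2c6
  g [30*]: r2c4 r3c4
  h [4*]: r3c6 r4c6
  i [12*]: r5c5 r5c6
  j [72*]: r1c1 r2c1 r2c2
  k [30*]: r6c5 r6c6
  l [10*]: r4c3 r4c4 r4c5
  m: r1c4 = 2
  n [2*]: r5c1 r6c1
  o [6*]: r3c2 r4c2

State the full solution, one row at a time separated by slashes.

Cage m is given, which forces r1c4 = 2.
In row 4, 3 can only go at r4c2, so r4c2 = 3.
Cage o's pair has product 6, leaving r3c2 = 2.
Row 4 needs a 4, and only r4c6 is open for it.
Column 6 already has 4, leaving r3c6 = 1.
Cage f has product 6, leaving r1c5 = 1.
Cage f has product 6; hence r1c6 = 3.
1 is placed in column 6, which forces r2c6 = 2.
Column 6 already has 2, leaving r5c6 = 6.
6 is placed in column 6, leaving r6c6 = 5.
Cage j needs product 72, so r2c1 = 3.
Cage c needs product 120; hence r2c3 = 1.
Row 2 now contains 3; hence r2c5 = 4.
4 is placed in column 5, which forces r3c5 = 3.
Cage i needs two cells with product 12; hence r5c5 = 2.
5 is placed in row 6, leaving r6c5 = 6.
The 3 cells of cage j must have product 72, so r1c1 = 4.
Row 2 already has 4, which forces r2c2 = 6.
6 is placed in row 2, so r2c4 = 5.
Column 4 already has 5, so r3c4 = 6.
Cage l has product 10, leaving r4c3 = 2.
Cage l has product 10, so r4c4 = 1.
Column 5 already has 2; hence r4c5 = 5.
Row 5 now contains 2, leaving r5c1 = 1.
Cage b has product 48, which forces r5c2 = 4.
Column 4 already has 5, so r5c4 = 3.
Cage n needs two cells with product 2; hence r6c1 = 2.
Cage b has product 48, leaving r6c2 = 1.
Column 4 already has 3, so r6c4 = 4.
6 is placed in column 2, which forces r1c2 = 5.
Cage c needs product 120, leaving r1c3 = 6.
Row 3 already has 6, leaving r3c1 = 5.
Cage c needs product 120, leaving r3c3 = 4.
5 is placed in row 4; hence r4c1 = 6.
Row 5 now contains 3, so r5c3 = 5.
Row 6 now contains 4, which forces r6c3 = 3.

4 5 6 2 1 3 / 3 6 1 5 4 2 / 5 2 4 6 3 1 / 6 3 2 1 5 4 / 1 4 5 3 2 6 / 2 1 3 4 6 5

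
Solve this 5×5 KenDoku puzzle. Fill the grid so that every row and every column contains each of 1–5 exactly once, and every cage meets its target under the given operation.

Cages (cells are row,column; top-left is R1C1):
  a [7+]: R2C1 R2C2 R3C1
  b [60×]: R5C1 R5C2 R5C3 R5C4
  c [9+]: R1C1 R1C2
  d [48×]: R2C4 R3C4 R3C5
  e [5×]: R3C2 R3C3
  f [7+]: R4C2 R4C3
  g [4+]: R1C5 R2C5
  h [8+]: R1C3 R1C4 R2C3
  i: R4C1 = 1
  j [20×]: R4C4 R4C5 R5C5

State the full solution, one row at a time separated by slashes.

5 4 2 1 3 / 3 2 5 4 1 / 2 5 1 3 4 / 1 3 4 2 5 / 4 1 3 5 2

Cage d needs product 48; hence R2C4 = 4.
The 3 cells of cage d must have product 48, so R3C4 = 3.
Cage d has product 48; hence R3C5 = 4.
Cage i is a single given cell, so R4C1 = 1.
Row 4 already has 1, which forces R4C5 = 5.
Cage a has sum 7, so R2C1 = 3.
The 3 cells of cage a must have sum 7; hence R2C2 = 2.
Row 2 already has 3; hence R2C5 = 1.
Column 1 already has 1, which forces R3C1 = 2.
Row 4 now contains 5, leaving R4C4 = 2.
The 3 cells of cage j must have product 20, which forces R5C5 = 2.
Cage h has sum 8, so R1C3 = 2.
The 3 cells of cage h must have sum 8, leaving R1C4 = 1.
Column 5 now contains 1, leaving R1C5 = 3.
Row 2 already has 1, which forces R2C3 = 5.
Column 3 now contains 5, so R3C3 = 1.
Column 4 already has 1, which forces R5C4 = 5.
Row 3 now contains 1, leaving R3C2 = 5.
5 is placed in row 5; hence R5C1 = 4.
Cage b has product 60; hence R5C2 = 1.
Cage b has product 60, so R5C3 = 3.
Column 1 now contains 4, leaving R1C1 = 5.
5 is placed in column 2, so R1C2 = 4.
The two cells of cage f must have sum 7, which forces R4C2 = 3.
3 is placed in column 3; hence R4C3 = 4.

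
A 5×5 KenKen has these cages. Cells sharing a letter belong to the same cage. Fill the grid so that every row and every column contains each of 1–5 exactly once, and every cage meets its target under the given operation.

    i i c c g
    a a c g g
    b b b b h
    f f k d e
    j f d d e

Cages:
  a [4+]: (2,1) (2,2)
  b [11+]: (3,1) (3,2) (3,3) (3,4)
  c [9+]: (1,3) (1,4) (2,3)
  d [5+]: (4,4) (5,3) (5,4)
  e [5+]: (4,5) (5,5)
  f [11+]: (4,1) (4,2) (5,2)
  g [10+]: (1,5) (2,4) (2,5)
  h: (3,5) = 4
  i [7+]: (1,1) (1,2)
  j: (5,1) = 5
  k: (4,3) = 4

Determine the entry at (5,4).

H is a freebie, so (3,5) = 4.
Cage k is a single given cell; hence (4,3) = 4.
Cage j is given, which forces (5,1) = 5.
Cage f needs sum 11, leaving (4,2) = 5.
In row 2, 4 can only go at (2,4), so (2,4) = 4.
Row 1 needs a 2, and only (1,4) is open for it.
The 3 cells of cage c must have sum 9; hence (1,3) = 5.
5 is placed in row 1; hence (1,5) = 1.
The 3 cells of cage c must have sum 9, which forces (2,3) = 2.
1 is placed in column 5, which forces (2,5) = 5.
2 is placed in column 4, leaving (4,4) = 1.
Cage d needs sum 5; hence (5,3) = 1.
The 3 cells of cage d must have sum 5, so (5,4) = 3.
3 is placed in row 5, which forces (5,5) = 2.
Column 3 already has 1, leaving (3,3) = 3.
Column 4 now contains 3, so (3,4) = 5.
The 3 cells of cage f must have sum 11, so (4,1) = 2.
Column 5 already has 2, leaving (4,5) = 3.
3 is placed in row 5, which forces (5,2) = 4.
Cage i's pair has sum 7; hence (1,1) = 4.
Column 2 already has 4, which forces (1,2) = 3.
Column 2 already has 3, which forces (2,2) = 1.
2 is placed in column 1, leaving (3,1) = 1.
Cage b needs sum 11, which forces (3,2) = 2.
Row 2 already has 1, which forces (2,1) = 3.
Filled in: 4 3 5 2 1 / 3 1 2 4 5 / 1 2 3 5 4 / 2 5 4 1 3 / 5 4 1 3 2.

3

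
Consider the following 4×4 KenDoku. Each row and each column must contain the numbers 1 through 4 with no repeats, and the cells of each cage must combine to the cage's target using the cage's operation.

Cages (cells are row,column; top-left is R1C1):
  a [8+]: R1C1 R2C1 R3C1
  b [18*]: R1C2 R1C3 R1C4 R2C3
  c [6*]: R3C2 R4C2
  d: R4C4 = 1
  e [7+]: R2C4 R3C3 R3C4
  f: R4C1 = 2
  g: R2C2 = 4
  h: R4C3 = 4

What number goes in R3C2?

G is a freebie, so R2C2 = 4.
The 4 cells of cage b must have product 18, which forces R2C3 = 3.
Cage f is given, which forces R4C1 = 2.
Row 4 already has 2; hence R4C2 = 3.
Cage h is given, which forces R4C3 = 4.
Cage d is a single given cell; hence R4C4 = 1.
The 4 cells of cage b must have product 18, so R1C4 = 3.
3 is placed in row 2; hence R2C1 = 1.
Column 4 now contains 1, leaving R2C4 = 2.
Column 2 now contains 3; hence R3C2 = 2.
Row 3 already has 2, leaving R3C3 = 1.
Column 4 already has 3; hence R3C4 = 4.
3 is placed in row 1; hence R1C1 = 4.
2 is placed in column 2, leaving R1C2 = 1.
1 is placed in column 3; hence R1C3 = 2.
Row 3 now contains 4, which forces R3C1 = 3.
Completed grid: 4 1 2 3 / 1 4 3 2 / 3 2 1 4 / 2 3 4 1.

2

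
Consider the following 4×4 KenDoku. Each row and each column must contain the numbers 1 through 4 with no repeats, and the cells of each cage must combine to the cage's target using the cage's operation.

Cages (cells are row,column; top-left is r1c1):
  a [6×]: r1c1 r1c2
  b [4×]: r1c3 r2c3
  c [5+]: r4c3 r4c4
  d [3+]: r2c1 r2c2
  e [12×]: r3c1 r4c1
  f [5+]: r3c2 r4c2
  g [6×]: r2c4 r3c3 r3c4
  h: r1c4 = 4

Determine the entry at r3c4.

Cage h is given, so r1c4 = 4.
Row 1 now contains 4; hence r1c3 = 1.
The two cells of cage b must have product 4, which forces r2c3 = 4.
Row 2 needs a 3, and only r2c4 is open for it.
Cage g has product 6, so r3c3 = 2.
The 3 cells of cage g must have product 6; hence r3c4 = 1.
Cage c's pair has sum 5, so r4c3 = 3.
Column 4 already has 3, so r4c4 = 2.
Cage e's pair has product 12, which forces r3c1 = 3.
Cage f needs two cells with sum 5, leaving r3c2 = 4.
Row 4 already has 3, so r4c1 = 4.
Cage f needs two cells with sum 5; hence r4c2 = 1.
Column 1 already has 3, leaving r1c1 = 2.
The two cells of cage a must have product 6; hence r1c2 = 3.
The two cells of cage d must have sum 3, so r2c1 = 1.
Column 2 now contains 1; hence r2c2 = 2.
Filled in: 2 3 1 4 / 1 2 4 3 / 3 4 2 1 / 4 1 3 2.

1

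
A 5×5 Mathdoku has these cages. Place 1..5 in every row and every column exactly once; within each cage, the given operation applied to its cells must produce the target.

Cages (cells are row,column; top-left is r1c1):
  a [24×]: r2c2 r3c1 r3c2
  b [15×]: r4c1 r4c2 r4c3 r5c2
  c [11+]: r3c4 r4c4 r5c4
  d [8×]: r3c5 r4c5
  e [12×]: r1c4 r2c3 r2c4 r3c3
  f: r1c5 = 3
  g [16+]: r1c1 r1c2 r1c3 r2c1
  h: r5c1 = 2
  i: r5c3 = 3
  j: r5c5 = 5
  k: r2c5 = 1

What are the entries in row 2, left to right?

5 2 4 3 1

F is a freebie, so r1c5 = 3.
K is a freebie, leaving r2c5 = 1.
Cage h is given, which forces r5c1 = 2.
Cage b needs product 15, leaving r5c2 = 1.
I is a freebie, so r5c3 = 3.
J is a freebie, leaving r5c5 = 5.
Cage g has sum 16, so r1c1 = 4.
The 4 cells of cage g must have sum 16, leaving r2c1 = 5.
The 4 cells of cage e must have product 12; hence r2c4 = 3.
4 is placed in column 1, which forces r3c1 = 3.
The 4 cells of cage e must have product 12, which forces r3c3 = 1.
3 is placed in column 1, which forces r4c1 = 1.
1 is placed in column 3, so r4c3 = 5.
Row 4 now contains 5; hence r4c4 = 2.
2 is placed in row 4; hence r4c5 = 4.
Row 5 now contains 5, which forces r5c4 = 4.
The 4 cells of cage g must have sum 16; hence r1c2 = 5.
Column 3 already has 5; hence r1c3 = 2.
Column 4 now contains 2, which forces r1c4 = 1.
Cage e has product 12; hence r2c3 = 4.
Column 4 now contains 2, so r3c4 = 5.
Column 5 already has 4; hence r3c5 = 2.
Row 4 now contains 5, which forces r4c2 = 3.
Row 2 already has 4, leaving r2c2 = 2.
Row 3 already has 2, leaving r3c2 = 4.
The full grid is 4 5 2 1 3 / 5 2 4 3 1 / 3 4 1 5 2 / 1 3 5 2 4 / 2 1 3 4 5.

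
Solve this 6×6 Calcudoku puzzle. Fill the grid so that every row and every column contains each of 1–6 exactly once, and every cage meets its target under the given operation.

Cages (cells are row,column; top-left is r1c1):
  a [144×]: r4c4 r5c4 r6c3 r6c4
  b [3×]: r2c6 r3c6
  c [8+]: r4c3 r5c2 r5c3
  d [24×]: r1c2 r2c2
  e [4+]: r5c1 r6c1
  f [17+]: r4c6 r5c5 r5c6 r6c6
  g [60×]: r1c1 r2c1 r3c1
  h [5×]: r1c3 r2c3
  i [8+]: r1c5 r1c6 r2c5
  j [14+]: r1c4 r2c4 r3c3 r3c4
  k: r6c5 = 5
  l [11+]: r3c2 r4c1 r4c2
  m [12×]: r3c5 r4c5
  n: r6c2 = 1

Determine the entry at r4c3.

3

Cage n is given, so r6c2 = 1.
Cage k is given, so r6c5 = 5.
Cage e needs two cells with sum 4, so r5c1 = 1.
1 is placed in row 6, so r6c1 = 3.
The only place for 4 in column 1 is r4c1.
In row 4, 1 can only go at r4c4, so r4c4 = 1.
Cage a has product 144, so r5c4 = 6.
The 4 cells of cage a must have product 144, so r6c3 = 6.
The 4 cells of cage a must have product 144, so r6c4 = 4.
Row 6 now contains 4; hence r6c6 = 2.
Cage j needs sum 14; hence r3c3 = 4.
Cage f has sum 17, which forces r4c6 = 6.
Column 3 now contains 4, which forces r5c3 = 2.
Cage f has sum 17, so r5c5 = 4.
Cage f has sum 17, which forces r5c6 = 5.
5 is placed in column 6, so r1c6 = 4.
Cage m's pair has product 12; hence r3c5 = 6.
Column 3 now contains 2, so r4c3 = 3.
The two cells of cage m must have product 12, leaving r4c5 = 2.
2 is placed in row 5; hence r5c2 = 3.
Row 1 now contains 4, which forces r1c2 = 6.
Cage d needs two cells with product 24, so r2c2 = 4.
Cage l has sum 11, leaving r3c2 = 2.
Row 4 already has 2, so r4c2 = 5.
Cage g has product 60, which forces r1c1 = 2.
The 3 cells of cage g must have product 60, leaving r2c1 = 6.
Row 3 already has 2, which forces r3c1 = 5.
Row 3 already has 5; hence r3c4 = 3.
Row 3 now contains 3, so r3c6 = 1.
Column 4 already has 3, which forces r1c4 = 5.
The 4 cells of cage j must have sum 14; hence r2c4 = 2.
Column 6 now contains 1, so r2c6 = 3.
Row 1 now contains 5, so r1c3 = 1.
Cage i has sum 8, leaving r1c5 = 3.
Cage h needs two cells with product 5, so r2c3 = 5.
Row 2 now contains 3; hence r2c5 = 1.
Completed grid: 2 6 1 5 3 4 / 6 4 5 2 1 3 / 5 2 4 3 6 1 / 4 5 3 1 2 6 / 1 3 2 6 4 5 / 3 1 6 4 5 2.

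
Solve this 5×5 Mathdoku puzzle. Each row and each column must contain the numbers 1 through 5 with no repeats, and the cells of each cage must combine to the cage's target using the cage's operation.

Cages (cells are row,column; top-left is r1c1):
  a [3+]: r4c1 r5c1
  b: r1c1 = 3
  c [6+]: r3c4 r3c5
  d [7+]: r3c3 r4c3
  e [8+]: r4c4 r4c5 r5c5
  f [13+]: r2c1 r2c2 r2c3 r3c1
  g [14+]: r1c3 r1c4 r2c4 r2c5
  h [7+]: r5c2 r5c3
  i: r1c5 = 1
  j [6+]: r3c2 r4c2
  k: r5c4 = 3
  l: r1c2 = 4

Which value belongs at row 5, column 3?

Cage b is given; hence r1c1 = 3.
Cage l is given, so r1c2 = 4.
Cage i is a single given cell, leaving r1c5 = 1.
K is a freebie, leaving r5c4 = 3.
Row 3 needs a 3, and only r3c3 is open for it.
The two cells of cage d must have sum 7, so r4c3 = 4.
Cage e has sum 8, leaving r4c4 = 1.
Cage j's pair has sum 6, which forces r3c2 = 1.
Row 4 now contains 1, so r4c1 = 2.
Row 4 now contains 1; hence r4c2 = 5.
5 is placed in row 4, which forces r4c5 = 3.
Cage a's pair has sum 3, so r5c1 = 1.
Column 2 already has 5, so r5c2 = 2.
Row 5 already has 2, so r5c3 = 5.
5 is placed in row 5, which forces r5c5 = 4.
Column 3 now contains 5; hence r1c3 = 2.
Cage g has sum 14, which forces r1c4 = 5.
2 is placed in column 2, so r2c2 = 3.
The 4 cells of cage f must have sum 13, leaving r2c3 = 1.
Cage g has sum 14, so r2c4 = 2.
Cage g needs sum 14; hence r2c5 = 5.
Cage c needs two cells with sum 6, leaving r3c4 = 4.
Column 5 now contains 4, which forces r3c5 = 2.
Row 2 now contains 5, leaving r2c1 = 4.
Row 3 now contains 4, so r3c1 = 5.
Completed grid: 3 4 2 5 1 / 4 3 1 2 5 / 5 1 3 4 2 / 2 5 4 1 3 / 1 2 5 3 4.

5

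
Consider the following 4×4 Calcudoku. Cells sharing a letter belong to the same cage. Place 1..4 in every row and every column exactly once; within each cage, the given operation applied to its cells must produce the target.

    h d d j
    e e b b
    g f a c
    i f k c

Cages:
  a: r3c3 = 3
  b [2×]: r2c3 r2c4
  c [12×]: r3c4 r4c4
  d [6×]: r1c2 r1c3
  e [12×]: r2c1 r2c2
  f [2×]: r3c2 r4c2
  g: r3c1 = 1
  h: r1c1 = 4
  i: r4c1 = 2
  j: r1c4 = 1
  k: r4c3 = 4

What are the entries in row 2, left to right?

3 4 1 2

Cage h is given, leaving r1c1 = 4.
J is a freebie; hence r1c4 = 1.
4 is placed in column 1, leaving r2c1 = 3.
Row 2 already has 3; hence r2c2 = 4.
Column 4 now contains 1, so r2c4 = 2.
Cage g is given, which forces r3c1 = 1.
Row 3 now contains 1, leaving r3c2 = 2.
A is a freebie; hence r3c3 = 3.
Row 3 now contains 3; hence r3c4 = 4.
Cage i is given, so r4c1 = 2.
2 is placed in column 2, so r4c2 = 1.
Cage k is given, so r4c3 = 4.
Column 4 already has 4, so r4c4 = 3.
2 is placed in column 2; hence r1c2 = 3.
Column 3 now contains 3, which forces r1c3 = 2.
Row 2 already has 2, so r2c3 = 1.
Filled in: 4 3 2 1 / 3 4 1 2 / 1 2 3 4 / 2 1 4 3.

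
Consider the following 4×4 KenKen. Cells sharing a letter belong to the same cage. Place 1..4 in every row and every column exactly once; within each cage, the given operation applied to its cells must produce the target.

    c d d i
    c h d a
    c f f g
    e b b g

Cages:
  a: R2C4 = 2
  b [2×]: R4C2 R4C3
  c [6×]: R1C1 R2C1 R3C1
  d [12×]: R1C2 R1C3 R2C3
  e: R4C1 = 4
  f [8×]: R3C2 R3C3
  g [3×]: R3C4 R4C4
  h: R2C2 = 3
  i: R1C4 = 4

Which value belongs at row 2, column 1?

Cage i is given, so R1C4 = 4.
Cage h is a single given cell, leaving R2C2 = 3.
Cage a is a single given cell, leaving R2C4 = 2.
E is a freebie, so R4C1 = 4.
The 3 cells of cage d must have product 12, leaving R1C2 = 1.
The 3 cells of cage d must have product 12; hence R1C3 = 3.
Row 2 already has 2, which forces R2C1 = 1.
Cage d needs product 12; hence R2C3 = 4.
Column 3 now contains 4, which forces R3C3 = 2.
Column 2 now contains 1, which forces R4C2 = 2.
2 is placed in column 3, which forces R4C3 = 1.
Row 4 now contains 1, so R4C4 = 3.
Row 1 now contains 3, leaving R1C1 = 2.
2 is placed in row 3, so R3C1 = 3.
2 is placed in row 3, which forces R3C2 = 4.
3 is placed in column 4, which forces R3C4 = 1.
The full grid is 2 1 3 4 / 1 3 4 2 / 3 4 2 1 / 4 2 1 3.

1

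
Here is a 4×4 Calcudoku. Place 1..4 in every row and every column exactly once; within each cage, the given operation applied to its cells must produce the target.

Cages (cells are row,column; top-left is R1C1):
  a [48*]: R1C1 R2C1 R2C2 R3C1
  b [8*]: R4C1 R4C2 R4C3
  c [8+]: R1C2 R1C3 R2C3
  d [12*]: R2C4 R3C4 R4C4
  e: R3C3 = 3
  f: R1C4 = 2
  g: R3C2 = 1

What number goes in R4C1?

1

F is a freebie, leaving R1C4 = 2.
G is a freebie, which forces R3C2 = 1.
Cage e is given, which forces R3C3 = 3.
Row 3 already has 3; hence R3C4 = 4.
The 3 cells of cage c must have sum 8, leaving R1C2 = 3.
Cage a has product 48, so R2C2 = 2.
4 is placed in row 3, so R3C1 = 2.
Column 2 now contains 2, leaving R4C2 = 4.
3 is placed in row 1; hence R1C1 = 4.
Row 1 now contains 4, so R1C3 = 1.
Cage a has product 48; hence R2C1 = 3.
Column 3 already has 1, so R2C3 = 4.
Row 2 now contains 3; hence R2C4 = 1.
Row 4 now contains 4, so R4C1 = 1.
Cage b has product 8; hence R4C3 = 2.
Column 4 already has 1, so R4C4 = 3.
Filled in: 4 3 1 2 / 3 2 4 1 / 2 1 3 4 / 1 4 2 3.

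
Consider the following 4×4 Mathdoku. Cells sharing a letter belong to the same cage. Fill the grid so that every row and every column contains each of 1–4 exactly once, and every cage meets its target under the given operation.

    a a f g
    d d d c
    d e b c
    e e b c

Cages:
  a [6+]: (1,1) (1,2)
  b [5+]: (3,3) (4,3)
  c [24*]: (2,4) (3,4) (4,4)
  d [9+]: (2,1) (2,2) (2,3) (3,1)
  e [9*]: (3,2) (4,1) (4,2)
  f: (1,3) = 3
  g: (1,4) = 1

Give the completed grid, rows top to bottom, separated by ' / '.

Cage f is a single given cell, leaving (1,3) = 3.
Cage g is a single given cell, which forces (1,4) = 1.
The 3 cells of cage e must have product 9, so (3,2) = 3.
Cage e needs product 9; hence (4,1) = 3.
Cage e has product 9, so (4,2) = 1.
Cage c needs product 24; hence (2,4) = 3.
Cage d has sum 9, which forces (3,1) = 2.
The two cells of cage b must have sum 5; hence (3,3) = 1.
Row 3 already has 2, leaving (3,4) = 4.
Cage b's pair has sum 5, leaving (4,3) = 4.
Column 4 now contains 4; hence (4,4) = 2.
2 is placed in column 1, leaving (1,1) = 4.
Cage a needs two cells with sum 6, which forces (1,2) = 2.
Cage d needs sum 9, which forces (2,1) = 1.
The 4 cells of cage d must have sum 9, so (2,2) = 4.
Column 3 already has 4, so (2,3) = 2.

4 2 3 1 / 1 4 2 3 / 2 3 1 4 / 3 1 4 2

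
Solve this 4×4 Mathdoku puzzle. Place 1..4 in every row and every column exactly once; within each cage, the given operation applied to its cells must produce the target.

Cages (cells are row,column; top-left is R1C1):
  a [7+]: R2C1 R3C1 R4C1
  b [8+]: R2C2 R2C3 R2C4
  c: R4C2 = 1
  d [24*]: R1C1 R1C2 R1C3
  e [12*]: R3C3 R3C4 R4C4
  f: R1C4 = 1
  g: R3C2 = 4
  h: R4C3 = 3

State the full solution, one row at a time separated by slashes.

Cage f is given, which forces R1C4 = 1.
G is a freebie; hence R3C2 = 4.
4 is placed in row 3, leaving R3C4 = 3.
C is a freebie, which forces R4C2 = 1.
Cage h is a single given cell, which forces R4C3 = 3.
Column 2 now contains 1; hence R2C2 = 3.
Cage b needs sum 8, which forces R2C3 = 1.
Column 4 already has 3, so R2C4 = 4.
Column 3 already has 1, leaving R3C3 = 2.
Column 4 now contains 4; hence R4C4 = 2.
Cage d has product 24; hence R1C1 = 3.
3 is placed in column 2; hence R1C2 = 2.
Column 3 now contains 2; hence R1C3 = 4.
Row 2 already has 4, so R2C1 = 2.
Row 3 already has 2, so R3C1 = 1.
2 is placed in row 4, so R4C1 = 4.

3 2 4 1 / 2 3 1 4 / 1 4 2 3 / 4 1 3 2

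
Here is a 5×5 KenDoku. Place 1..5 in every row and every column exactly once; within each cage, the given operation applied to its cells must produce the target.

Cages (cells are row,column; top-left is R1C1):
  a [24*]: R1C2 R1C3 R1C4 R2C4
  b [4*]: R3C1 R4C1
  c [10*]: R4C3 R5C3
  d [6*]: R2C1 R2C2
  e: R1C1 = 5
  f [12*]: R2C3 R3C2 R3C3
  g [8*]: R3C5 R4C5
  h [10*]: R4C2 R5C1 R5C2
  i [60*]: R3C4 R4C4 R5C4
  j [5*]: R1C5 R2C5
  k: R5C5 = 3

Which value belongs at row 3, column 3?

1

Cage e is a single given cell; hence R1C1 = 5.
Row 1 already has 5, which forces R1C5 = 1.
Column 5 already has 1, leaving R2C5 = 5.
Cage k is given, which forces R5C5 = 3.
Cage a has product 24; hence R2C4 = 1.
Row 2 needs a 4, and only R2C3 is open for it.
Row 3 needs a 2, and only R3C5 is open for it.
Column 5 now contains 2, so R4C5 = 4.
Cage b needs two cells with product 4, so R3C1 = 4.
Row 4 now contains 4, which forces R4C1 = 1.
Column 1 already has 1; hence R5C1 = 2.
Row 5 now contains 2, which forces R5C3 = 5.
Row 5 now contains 5, leaving R5C4 = 4.
Cage a has product 24, leaving R1C2 = 4.
Column 1 already has 2, leaving R2C1 = 3.
Cage d's pair has product 6; hence R2C2 = 2.
Cage h needs product 10; hence R4C2 = 5.
Column 3 already has 5, which forces R4C3 = 2.
5 is placed in row 4, leaving R4C4 = 3.
Row 5 now contains 5; hence R5C2 = 1.
Column 3 now contains 2; hence R1C3 = 3.
Column 4 now contains 3, so R1C4 = 2.
Column 2 already has 1, so R3C2 = 3.
Cage f has product 12, so R3C3 = 1.
Column 4 now contains 3, so R3C4 = 5.
Filled in: 5 4 3 2 1 / 3 2 4 1 5 / 4 3 1 5 2 / 1 5 2 3 4 / 2 1 5 4 3.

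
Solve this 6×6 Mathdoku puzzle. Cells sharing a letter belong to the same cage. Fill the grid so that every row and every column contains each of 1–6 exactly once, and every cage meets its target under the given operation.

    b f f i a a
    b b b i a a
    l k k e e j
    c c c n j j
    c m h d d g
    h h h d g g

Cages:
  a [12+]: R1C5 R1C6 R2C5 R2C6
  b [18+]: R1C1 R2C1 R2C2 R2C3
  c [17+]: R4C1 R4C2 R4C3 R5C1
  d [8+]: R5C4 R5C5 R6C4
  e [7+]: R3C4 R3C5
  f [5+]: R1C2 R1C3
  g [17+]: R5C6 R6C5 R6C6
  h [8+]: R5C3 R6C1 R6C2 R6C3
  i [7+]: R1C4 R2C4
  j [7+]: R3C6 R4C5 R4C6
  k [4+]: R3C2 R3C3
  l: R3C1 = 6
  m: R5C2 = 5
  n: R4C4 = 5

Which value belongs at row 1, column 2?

L is a freebie, which forces R3C1 = 6.
Cage n is given; hence R4C4 = 5.
Cage m is a single given cell, so R5C2 = 5.
Cage g needs sum 17, which forces R5C6 = 6.
Cage g has sum 17, leaving R6C5 = 6.
Cage g needs sum 17, which forces R6C6 = 5.
Cage c has sum 17, so R4C1 = 3.
The 4 cells of cage c must have sum 17, leaving R5C1 = 4.
Column 1 already has 4, leaving R1C1 = 5.
The 4 cells of cage b must have sum 18; hence R2C1 = 2.
Cage b has sum 18, which forces R2C2 = 6.
The 4 cells of cage b must have sum 18, leaving R2C3 = 5.
Column 2 now contains 6, which forces R4C2 = 4.
Row 4 now contains 4, which forces R4C3 = 6.
Column 1 now contains 2, so R6C1 = 1.
Cage j has sum 7, which forces R3C6 = 4.
The 4 cells of cage h must have sum 8; hence R6C2 = 2.
Cage a has sum 12, so R1C5 = 3.
The 4 cells of cage a must have sum 12, leaving R1C6 = 2.
Cage a has sum 12, which forces R2C5 = 4.
Cage a needs sum 12, leaving R2C6 = 3.
Cage e's pair has sum 7, which forces R3C4 = 2.
Cage e needs two cells with sum 7, which forces R3C5 = 5.
Column 6 already has 2, which forces R4C6 = 1.
3 is placed in column 5, leaving R5C5 = 1.
Row 1 now contains 3; hence R1C2 = 1.
2 is placed in row 1, which forces R1C3 = 4.
Cage i needs two cells with sum 7; hence R1C4 = 6.
Row 2 already has 3; hence R2C4 = 1.
Column 2 now contains 1, leaving R3C2 = 3.
3 is placed in row 3, leaving R3C3 = 1.
Row 4 now contains 1, so R4C5 = 2.
Row 5 now contains 1, which forces R5C3 = 2.
Row 5 now contains 1; hence R5C4 = 3.
Cage h needs sum 8, leaving R6C3 = 3.
Cage d needs sum 8, so R6C4 = 4.
Filled in: 5 1 4 6 3 2 / 2 6 5 1 4 3 / 6 3 1 2 5 4 / 3 4 6 5 2 1 / 4 5 2 3 1 6 / 1 2 3 4 6 5.

1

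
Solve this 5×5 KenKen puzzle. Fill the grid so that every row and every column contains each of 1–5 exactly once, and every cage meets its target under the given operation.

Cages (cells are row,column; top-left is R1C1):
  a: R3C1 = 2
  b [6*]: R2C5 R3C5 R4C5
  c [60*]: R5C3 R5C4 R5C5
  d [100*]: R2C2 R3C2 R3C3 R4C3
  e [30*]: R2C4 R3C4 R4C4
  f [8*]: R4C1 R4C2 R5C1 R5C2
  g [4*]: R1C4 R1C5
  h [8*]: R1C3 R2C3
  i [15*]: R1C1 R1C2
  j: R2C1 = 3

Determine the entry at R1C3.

Cage j is given, so R2C1 = 3.
A is a freebie, which forces R3C1 = 2.
3 is placed in column 1, which forces R1C1 = 5.
The two cells of cage i must have product 15; hence R1C2 = 3.
In row 1, 2 can only go at R1C3, so R1C3 = 2.
Column 3 now contains 2, which forces R2C3 = 4.
The 4 cells of cage d must have product 100, so R2C2 = 5.
Row 2 already has 5, leaving R2C4 = 2.
2 is placed in row 2; hence R2C5 = 1.
Cage d has product 100, leaving R3C2 = 4.
Column 5 already has 1, leaving R3C5 = 3.
3 is placed in column 5; hence R4C5 = 2.
The two cells of cage g must have product 4, leaving R1C4 = 1.
Column 5 already has 1, leaving R1C5 = 4.
Row 3 already has 3, which forces R3C4 = 5.
Cage f has product 8; hence R4C1 = 4.
Row 4 already has 2, leaving R4C2 = 1.
Row 4 now contains 1, leaving R4C3 = 5.
Cage e has product 30; hence R4C4 = 3.
Cage f has product 8; hence R5C1 = 1.
Cage f has product 8, which forces R5C2 = 2.
Column 3 already has 5, leaving R5C3 = 3.
Column 4 now contains 3, leaving R5C4 = 4.
4 is placed in column 5; hence R5C5 = 5.
5 is placed in row 3, leaving R3C3 = 1.
The full grid is 5 3 2 1 4 / 3 5 4 2 1 / 2 4 1 5 3 / 4 1 5 3 2 / 1 2 3 4 5.

2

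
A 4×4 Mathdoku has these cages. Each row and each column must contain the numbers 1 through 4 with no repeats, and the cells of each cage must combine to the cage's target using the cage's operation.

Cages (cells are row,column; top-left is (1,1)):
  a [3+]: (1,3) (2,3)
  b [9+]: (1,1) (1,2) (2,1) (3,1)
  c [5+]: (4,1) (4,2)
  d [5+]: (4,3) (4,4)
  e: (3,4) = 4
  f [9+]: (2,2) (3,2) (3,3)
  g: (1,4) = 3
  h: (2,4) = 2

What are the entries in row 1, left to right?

4 1 2 3

G is a freebie, leaving (1,4) = 3.
Cage h is given, so (2,4) = 2.
E is a freebie, so (3,4) = 4.
4 is placed in column 4, so (4,4) = 1.
The two cells of cage a must have sum 3, so (1,3) = 2.
The 3 cells of cage f must have sum 9, leaving (2,2) = 4.
Row 2 already has 2, so (2,3) = 1.
2 is placed in column 3, which forces (3,3) = 3.
Cage d needs two cells with sum 5, which forces (4,3) = 4.
Cage b needs sum 9, which forces (1,1) = 4.
Row 1 already has 2, so (1,2) = 1.
1 is placed in row 2, so (2,1) = 3.
Cage b needs sum 9; hence (3,1) = 1.
Row 3 now contains 3, leaving (3,2) = 2.
Column 1 already has 3; hence (4,1) = 2.
Column 2 now contains 2, which forces (4,2) = 3.
The full grid is 4 1 2 3 / 3 4 1 2 / 1 2 3 4 / 2 3 4 1.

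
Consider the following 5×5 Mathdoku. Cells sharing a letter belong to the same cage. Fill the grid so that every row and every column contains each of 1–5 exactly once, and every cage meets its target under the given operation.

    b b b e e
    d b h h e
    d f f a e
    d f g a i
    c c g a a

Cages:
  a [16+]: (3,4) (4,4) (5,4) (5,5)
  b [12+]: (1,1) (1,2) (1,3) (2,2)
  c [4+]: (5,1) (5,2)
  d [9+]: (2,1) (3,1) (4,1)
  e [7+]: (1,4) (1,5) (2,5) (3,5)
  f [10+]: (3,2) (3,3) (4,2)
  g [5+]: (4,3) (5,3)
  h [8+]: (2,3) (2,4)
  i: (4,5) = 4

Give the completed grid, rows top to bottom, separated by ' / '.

5 4 2 1 3 / 4 1 5 3 2 / 2 5 3 4 1 / 3 2 1 5 4 / 1 3 4 2 5

Cage e has sum 7, which forces (1,4) = 1.
I is a freebie, leaving (4,5) = 4.
4 is placed in column 5, leaving (5,5) = 5.
The only place for 4 in row 2 is (2,1).
Column 1 needs a 1, and only (5,1) is open for it.
Row 5 now contains 1, so (5,2) = 3.
In column 1, 5 can only go at (1,1), so (1,1) = 5.
Cage b has sum 12, so (2,2) = 1.
The 4 cells of cage e must have sum 7; hence (3,5) = 1.
Row 3 already has 1, so (3,3) = 3.
Column 3 now contains 3; hence (4,3) = 1.
Column 3 now contains 3, so (2,3) = 5.
Cage h's pair has sum 8, leaving (2,4) = 3.
Row 2 already has 3, so (2,5) = 2.
3 is placed in row 3, which forces (3,1) = 2.
Row 3 already has 2, leaving (3,2) = 5.
Row 3 now contains 5, which forces (3,4) = 4.
The 3 cells of cage d must have sum 9; hence (4,1) = 3.
5 is placed in column 2; hence (4,2) = 2.
Row 4 already has 2; hence (4,4) = 5.
Cage g needs two cells with sum 5, so (5,3) = 4.
4 is placed in column 4; hence (5,4) = 2.
2 is placed in column 2, so (1,2) = 4.
Column 3 already has 4; hence (1,3) = 2.
2 is placed in column 5, which forces (1,5) = 3.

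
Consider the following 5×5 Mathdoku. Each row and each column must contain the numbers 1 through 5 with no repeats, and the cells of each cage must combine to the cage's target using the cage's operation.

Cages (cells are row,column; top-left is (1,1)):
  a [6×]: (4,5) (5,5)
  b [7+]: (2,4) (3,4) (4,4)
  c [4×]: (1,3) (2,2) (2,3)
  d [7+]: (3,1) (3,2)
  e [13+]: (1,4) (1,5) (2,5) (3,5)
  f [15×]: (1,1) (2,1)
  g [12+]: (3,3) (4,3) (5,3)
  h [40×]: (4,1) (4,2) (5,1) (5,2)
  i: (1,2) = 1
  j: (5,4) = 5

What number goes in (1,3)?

2

Cage i is given; hence (1,2) = 1.
Row 1 already has 1, which forces (1,3) = 2.
1 is placed in column 2, which forces (2,2) = 2.
Cage j is a single given cell, so (5,4) = 5.
The 3 cells of cage c must have product 4; hence (2,3) = 1.
Row 2 now contains 1; hence (2,4) = 4.
Cage h has product 40, leaving (4,2) = 5.
5 is placed in row 5; hence (5,2) = 4.
4 is placed in row 5, leaving (5,3) = 3.
Row 5 already has 3, which forces (5,5) = 2.
Column 4 already has 4; hence (1,4) = 3.
Cage e needs sum 13, so (1,5) = 4.
Cage e has sum 13, so (2,5) = 5.
Cage d's pair has sum 7, which forces (3,1) = 4.
Column 2 now contains 4, so (3,2) = 3.
Cage g has sum 12; hence (3,3) = 5.
The 4 cells of cage e must have sum 13, which forces (3,5) = 1.
Cage h needs product 40; hence (4,1) = 2.
Column 3 already has 3; hence (4,3) = 4.
Row 4 already has 2; hence (4,4) = 1.
Column 5 already has 2, leaving (4,5) = 3.
Row 5 already has 2; hence (5,1) = 1.
Row 1 now contains 3, leaving (1,1) = 5.
Row 2 already has 5, so (2,1) = 3.
Row 3 already has 1, so (3,4) = 2.
Completed grid: 5 1 2 3 4 / 3 2 1 4 5 / 4 3 5 2 1 / 2 5 4 1 3 / 1 4 3 5 2.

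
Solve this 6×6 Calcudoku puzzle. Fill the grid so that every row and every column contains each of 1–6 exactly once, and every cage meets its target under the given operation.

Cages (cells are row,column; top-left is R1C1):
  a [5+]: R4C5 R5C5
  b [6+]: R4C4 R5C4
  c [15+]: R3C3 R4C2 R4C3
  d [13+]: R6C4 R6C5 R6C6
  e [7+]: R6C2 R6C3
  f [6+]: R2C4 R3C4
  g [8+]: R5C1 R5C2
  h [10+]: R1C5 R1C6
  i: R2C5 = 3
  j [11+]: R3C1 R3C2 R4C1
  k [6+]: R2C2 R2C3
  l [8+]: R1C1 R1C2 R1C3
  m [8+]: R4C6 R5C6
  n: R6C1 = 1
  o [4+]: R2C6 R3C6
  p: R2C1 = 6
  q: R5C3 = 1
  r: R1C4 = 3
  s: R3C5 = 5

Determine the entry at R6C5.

2

Cage r is given, leaving R1C4 = 3.
Cage p is a single given cell, which forces R2C1 = 6.
Cage i is given; hence R2C5 = 3.
Row 2 already has 3, leaving R2C6 = 1.
S is a freebie, which forces R3C5 = 5.
Column 6 now contains 1, so R3C6 = 3.
Q is a freebie, so R5C3 = 1.
N is a freebie, leaving R6C1 = 1.
Cage l needs sum 8, leaving R1C2 = 1.
Cage a's pair has sum 5, leaving R4C5 = 1.
Cage a's pair has sum 5, so R5C5 = 4.
4 is placed in column 5, so R1C5 = 6.
Cage h's pair has sum 10, leaving R1C6 = 4.
Cage b's pair has sum 6, which forces R4C4 = 4.
The two cells of cage b must have sum 6, which forces R5C4 = 2.
Row 5 now contains 2, so R5C6 = 6.
Column 5 now contains 6; hence R6C5 = 2.
Row 6 already has 2, so R6C6 = 5.
2 is placed in column 4, leaving R2C4 = 5.
2 is placed in column 4, leaving R3C4 = 1.
6 is placed in column 6; hence R4C6 = 2.
5 is placed in row 6; hence R6C4 = 6.
In column 1, 4 can only go at R3C1, so R3C1 = 4.
Cage j has sum 11; hence R3C2 = 2.
Row 3 already has 4, leaving R3C3 = 6.
Cage j has sum 11; hence R4C1 = 5.
The 3 cells of cage c must have sum 15, so R4C2 = 6.
Cage c has sum 15, which forces R4C3 = 3.
5 is placed in column 1, which forces R5C1 = 3.
Row 5 already has 3, which forces R5C2 = 5.
Column 3 already has 3, so R6C3 = 4.
5 is placed in column 1; hence R1C1 = 2.
Cage l needs sum 8, which forces R1C3 = 5.
Column 2 now contains 2, which forces R2C2 = 4.
4 is placed in column 3; hence R2C3 = 2.
4 is placed in row 6, leaving R6C2 = 3.
The full grid is 2 1 5 3 6 4 / 6 4 2 5 3 1 / 4 2 6 1 5 3 / 5 6 3 4 1 2 / 3 5 1 2 4 6 / 1 3 4 6 2 5.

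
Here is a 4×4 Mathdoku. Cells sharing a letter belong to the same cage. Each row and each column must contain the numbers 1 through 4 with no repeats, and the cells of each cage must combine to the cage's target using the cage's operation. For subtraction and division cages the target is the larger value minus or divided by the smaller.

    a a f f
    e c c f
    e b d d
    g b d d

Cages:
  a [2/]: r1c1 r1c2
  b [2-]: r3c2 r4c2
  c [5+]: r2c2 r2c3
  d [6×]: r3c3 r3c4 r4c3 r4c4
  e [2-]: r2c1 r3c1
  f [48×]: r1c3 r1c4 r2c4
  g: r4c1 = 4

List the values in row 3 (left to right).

3 4 1 2

Cage f has product 48, so r1c3 = 4.
The 3 cells of cage f must have product 48, so r1c4 = 3.
Cage f has product 48; hence r2c4 = 4.
Cage g is a single given cell; hence r4c1 = 4.
In row 2, 1 can only go at r2c1, so r2c1 = 1.
Column 1 now contains 1, leaving r1c1 = 2.
The two cells of cage a must have quotient 2, so r1c2 = 1.
Column 1 now contains 1, which forces r3c1 = 3.
3 is placed in row 3; hence r3c2 = 4.
3 is placed in row 3, leaving r3c3 = 1.
1 is placed in row 3; hence r3c4 = 2.
Column 3 now contains 1; hence r4c3 = 3.
2 is placed in column 4; hence r4c4 = 1.
The two cells of cage c must have sum 5, leaving r2c2 = 3.
Column 3 now contains 3, which forces r2c3 = 2.
3 is placed in row 4, leaving r4c2 = 2.
Filled in: 2 1 4 3 / 1 3 2 4 / 3 4 1 2 / 4 2 3 1.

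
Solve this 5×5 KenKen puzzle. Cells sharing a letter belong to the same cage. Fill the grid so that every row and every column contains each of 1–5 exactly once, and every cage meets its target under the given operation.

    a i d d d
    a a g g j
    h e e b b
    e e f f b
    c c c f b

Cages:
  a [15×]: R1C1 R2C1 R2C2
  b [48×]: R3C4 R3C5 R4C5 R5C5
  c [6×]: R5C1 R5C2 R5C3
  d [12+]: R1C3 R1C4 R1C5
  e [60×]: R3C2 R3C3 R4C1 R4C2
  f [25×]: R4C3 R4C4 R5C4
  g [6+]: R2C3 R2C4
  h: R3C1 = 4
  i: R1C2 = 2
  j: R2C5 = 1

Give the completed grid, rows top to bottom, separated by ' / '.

Cage i is given, leaving R1C2 = 2.
Cage j is a single given cell; hence R2C5 = 1.
H is a freebie; hence R3C1 = 4.
Row 3 now contains 4, which forces R3C4 = 2.
Row 3 now contains 4; hence R3C5 = 3.
Cage f has product 25, which forces R4C3 = 5.
Cage f has product 25; hence R4C4 = 1.
Cage f needs product 25, which forces R5C4 = 5.
The 3 cells of cage a must have product 15, so R1C1 = 1.
The 3 cells of cage d must have sum 12, so R1C5 = 5.
The two cells of cage g must have sum 6, leaving R2C3 = 2.
5 is placed in column 4, so R2C4 = 4.
The 4 cells of cage e must have product 60, leaving R3C2 = 5.
Column 3 now contains 5, leaving R3C3 = 1.
Cage e has product 60; hence R4C1 = 3.
Cage e has product 60; hence R4C2 = 4.
4 is placed in row 4, which forces R4C5 = 2.
Column 1 already has 3; hence R5C1 = 2.
1 is placed in column 3, so R5C3 = 3.
2 is placed in column 5, so R5C5 = 4.
3 is placed in column 3, which forces R1C3 = 4.
Column 4 now contains 4, leaving R1C4 = 3.
Column 1 already has 3, so R2C1 = 5.
5 is placed in column 2, which forces R2C2 = 3.
3 is placed in row 5, so R5C2 = 1.

1 2 4 3 5 / 5 3 2 4 1 / 4 5 1 2 3 / 3 4 5 1 2 / 2 1 3 5 4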